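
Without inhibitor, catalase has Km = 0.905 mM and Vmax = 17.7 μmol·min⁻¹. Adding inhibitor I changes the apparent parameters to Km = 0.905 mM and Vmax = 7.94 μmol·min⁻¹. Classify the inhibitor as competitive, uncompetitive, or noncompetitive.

noncompetitive

Vmax decreases (17.7 → 7.94 μmol·min⁻¹) while Km is unchanged — pure noncompetitive inhibition.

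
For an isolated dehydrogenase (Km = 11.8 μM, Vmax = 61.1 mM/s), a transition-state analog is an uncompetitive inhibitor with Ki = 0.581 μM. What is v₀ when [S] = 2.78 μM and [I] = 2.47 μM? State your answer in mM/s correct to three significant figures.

α = 1 + [I]/Ki = 1 + 2.47/0.581 = 5.251.
For an uncompetitive inhibitor, both parameters are divided by α, giving Vmax/α and Km/α: Km,app = 2.25 μM, Vmax,app = 11.6 mM/s.
v = Vmax,app·[S]/(Km,app + [S]) = 11.6 × 2.78/(2.25 + 2.78) = 6.43 mM/s.

6.43 mM/s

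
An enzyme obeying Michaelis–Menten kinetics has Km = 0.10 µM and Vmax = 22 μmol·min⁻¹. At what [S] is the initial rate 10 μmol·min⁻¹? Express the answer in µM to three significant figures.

0.0833 µM

The required fractional saturation is v/Vmax = 10/22 = 0.4545.
Then [S]/(Km+[S]) = 0.4545 ⇒ [S] = 0.10 × 0.4545/(1 − 0.4545) = 0.0833 µM.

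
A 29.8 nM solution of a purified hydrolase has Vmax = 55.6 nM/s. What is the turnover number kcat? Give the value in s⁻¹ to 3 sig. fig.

1.87 s⁻¹

kcat = Vmax/[E]total = 55.6 nM/s / 29.8 nM = 1.87 s⁻¹.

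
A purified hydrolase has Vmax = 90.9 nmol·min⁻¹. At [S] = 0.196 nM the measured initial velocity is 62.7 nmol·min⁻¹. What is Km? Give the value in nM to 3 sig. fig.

0.0882 nM

From v = Vmax[S]/(Km+[S]), Km = [S](Vmax − v)/v.
Km = 0.196 × (90.9 − 62.7) / 62.7 = 5.527/62.7 = 0.0882 nM.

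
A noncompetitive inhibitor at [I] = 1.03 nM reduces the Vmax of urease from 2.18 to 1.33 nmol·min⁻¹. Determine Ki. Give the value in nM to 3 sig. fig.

Noncompetitive: Vmax,app = Vmax/α with α = 1 + [I]/Ki.
α = Vmax/Vmax,app = 2.18/1.33 = 1.639.
Since α = 1 + [I]/Ki, [I]/Ki = 1.639 − 1 = 0.6391 and Ki = 1.03/0.6391 = 1.61 nM.

1.61 nM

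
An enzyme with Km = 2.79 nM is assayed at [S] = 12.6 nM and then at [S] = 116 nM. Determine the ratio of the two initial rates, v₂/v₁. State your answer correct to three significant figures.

Since Vmax cancels, v₂/v₁ = [S]₂(Km+[S]₁) / [S]₁(Km+[S]₂).
= 116×(2.79+12.6) / (12.6×(2.79+116)) = 1785/1497 = 1.19.

1.19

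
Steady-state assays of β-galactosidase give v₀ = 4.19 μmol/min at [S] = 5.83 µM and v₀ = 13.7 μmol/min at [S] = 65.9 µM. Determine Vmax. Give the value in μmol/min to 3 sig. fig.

17.6 μmol/min

From v = Vmax[S]/(Km+[S]), each point gives Vmax = v(Km+[S])/[S].
Equating: 4.19(Km+5.83)/5.83 = 13.7(Km+65.9)/65.9.
0.7187·Km + 4.19 = 0.2079·Km + 13.7, so (0.7187 − 0.2079)·Km = 13.7 − 4.19.
Km = 9.510/0.5108 = 18.6 µM; then Vmax = 4.19(18.6+5.83)/5.83 = 17.6 μmol/min.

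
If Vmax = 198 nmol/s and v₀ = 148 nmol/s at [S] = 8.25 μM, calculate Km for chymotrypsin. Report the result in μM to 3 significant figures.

2.79 μM

From v = Vmax[S]/(Km+[S]), Km = [S](Vmax − v)/v.
Km = 8.25 × (198 − 148) / 148 = 412.5/148 = 2.79 μM.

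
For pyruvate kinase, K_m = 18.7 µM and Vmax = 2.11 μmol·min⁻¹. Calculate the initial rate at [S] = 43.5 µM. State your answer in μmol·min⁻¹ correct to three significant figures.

v = Vmax·[S]/(Km + [S]) = 2.11 × 43.5 / (18.7 + 43.5)
  = 91.78 / 62.20 = 1.48 μmol·min⁻¹.

1.48 μmol·min⁻¹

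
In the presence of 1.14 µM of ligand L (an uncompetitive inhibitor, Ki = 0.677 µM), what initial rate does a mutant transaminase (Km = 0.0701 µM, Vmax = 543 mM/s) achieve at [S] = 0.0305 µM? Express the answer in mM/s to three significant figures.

109 mM/s

With α = 1 + [I]/Ki = 1 + 1.14/0.677 = 2.684, the uncompetitive rate law is v = (Vmax/α)·[S] / (Km/α + [S]).
v = (543/2.684)×0.0305 / (0.0701/2.684 + 0.0305) = 6.171/0.05662 = 109 mM/s.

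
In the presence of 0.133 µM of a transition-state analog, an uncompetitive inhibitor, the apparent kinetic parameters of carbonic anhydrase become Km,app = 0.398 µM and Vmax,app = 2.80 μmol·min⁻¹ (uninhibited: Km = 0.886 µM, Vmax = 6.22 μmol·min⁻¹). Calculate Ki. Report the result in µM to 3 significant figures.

0.109 µM

Uncompetitive: Vmax,app = Vmax/α (and Km,app = Km/α) with α = 1 + [I]/Ki.
α = Vmax/Vmax,app = 6.22/2.80 = 2.221.
Since α = 1 + [I]/Ki, [I]/Ki = 2.221 − 1 = 1.221 and Ki = 0.133/1.221 = 0.109 µM.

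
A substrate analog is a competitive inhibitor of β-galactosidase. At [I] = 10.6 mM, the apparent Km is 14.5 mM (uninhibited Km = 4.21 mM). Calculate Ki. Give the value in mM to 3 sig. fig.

4.34 mM

Competitive: Km,app = α·Km with α = 1 + [I]/Ki.
α = Km,app/Km = 14.5/4.21 = 3.444.
Ki = [I]/(α − 1) = 10.6/2.444 = 4.34 mM.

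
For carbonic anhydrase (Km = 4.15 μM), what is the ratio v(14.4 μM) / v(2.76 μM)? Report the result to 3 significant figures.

1.94

The fractional saturations are [S]/(Km+[S]) = 2.76/6.910 = 0.3994 and 14.4/18.55 = 0.7763.
v₂/v₁ is just their ratio: 0.7763/0.3994 = 1.94.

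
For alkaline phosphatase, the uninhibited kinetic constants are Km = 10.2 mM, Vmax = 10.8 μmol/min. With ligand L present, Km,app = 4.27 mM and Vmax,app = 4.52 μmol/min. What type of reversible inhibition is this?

uncompetitive

Both Km and Vmax decrease by the same factor (~2.39-fold) — characteristic of uncompetitive inhibition.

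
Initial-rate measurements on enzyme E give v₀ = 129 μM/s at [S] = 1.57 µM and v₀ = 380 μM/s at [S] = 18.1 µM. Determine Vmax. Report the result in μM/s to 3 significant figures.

From v = Vmax[S]/(Km+[S]), each point gives Vmax = v(Km+[S])/[S].
Equating: 129(Km+1.57)/1.57 = 380(Km+18.1)/18.1.
82.17·Km + 129 = 20.99·Km + 380, so (82.17 − 20.99)·Km = 380 − 129.
Km = 251.0/61.17 = 4.10 µM; then Vmax = 129(4.10+1.57)/1.57 = 466 μM/s.

466 μM/s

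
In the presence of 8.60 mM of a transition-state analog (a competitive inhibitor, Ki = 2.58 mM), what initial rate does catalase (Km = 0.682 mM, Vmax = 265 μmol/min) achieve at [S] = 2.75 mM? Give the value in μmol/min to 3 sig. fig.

With α = 1 + [I]/Ki = 1 + 8.60/2.58 = 4.333, the competitive rate law is v = Vmax[S] / (αKm + [S]).
v = 265×2.75 / (4.333×0.682 + 2.75) = 728.8/5.705 = 128 μmol/min.

128 μmol/min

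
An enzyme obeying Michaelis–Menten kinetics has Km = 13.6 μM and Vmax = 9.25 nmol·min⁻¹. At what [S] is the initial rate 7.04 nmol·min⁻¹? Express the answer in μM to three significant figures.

The required fractional saturation is v/Vmax = 7.04/9.25 = 0.7611.
Then [S]/(Km+[S]) = 0.7611 ⇒ [S] = 13.6 × 0.7611/(1 − 0.7611) = 43.3 μM.

43.3 μM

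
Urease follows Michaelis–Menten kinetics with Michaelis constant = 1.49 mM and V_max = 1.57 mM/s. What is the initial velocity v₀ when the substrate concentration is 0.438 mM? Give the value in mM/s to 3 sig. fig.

0.357 mM/s

v = Vmax·[S]/(Km + [S]) = 1.57 × 0.438 / (1.49 + 0.438)
  = 0.6877 / 1.928 = 0.357 mM/s.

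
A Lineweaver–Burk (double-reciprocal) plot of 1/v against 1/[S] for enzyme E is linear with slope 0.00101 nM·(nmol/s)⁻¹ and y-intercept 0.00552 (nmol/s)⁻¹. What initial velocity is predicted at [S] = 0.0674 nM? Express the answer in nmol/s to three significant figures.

48.8 nmol/s

The y-intercept is 1/Vmax, so Vmax = 1/0.00552 = 181 nmol/s.
The slope is Km/Vmax, so Km = 0.00101 × 181 = 0.183 nM.
Then v = 181 × 0.0674/(0.183 + 0.0674) = 48.8 nmol/s.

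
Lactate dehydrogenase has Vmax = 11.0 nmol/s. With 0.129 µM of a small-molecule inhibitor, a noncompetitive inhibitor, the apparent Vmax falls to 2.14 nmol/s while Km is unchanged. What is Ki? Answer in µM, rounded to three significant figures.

Noncompetitive: Vmax,app = Vmax/α with α = 1 + [I]/Ki.
α = Vmax/Vmax,app = 11.0/2.14 = 5.140.
Since α = 1 + [I]/Ki, [I]/Ki = 5.140 − 1 = 4.140 and Ki = 0.129/4.140 = 0.0312 µM.

0.0312 µM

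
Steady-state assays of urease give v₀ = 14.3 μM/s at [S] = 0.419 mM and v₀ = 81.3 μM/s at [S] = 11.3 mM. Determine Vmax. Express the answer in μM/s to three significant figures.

From v = Vmax[S]/(Km+[S]), each point gives Vmax = v(Km+[S])/[S].
Equating: 14.3(Km+0.419)/0.419 = 81.3(Km+11.3)/11.3.
34.13·Km + 14.3 = 7.195·Km + 81.3, so (34.13 − 7.195)·Km = 81.3 − 14.3.
Km = 67.00/26.93 = 2.49 mM; then Vmax = 14.3(2.49+0.419)/0.419 = 99.2 μM/s.

99.2 μM/s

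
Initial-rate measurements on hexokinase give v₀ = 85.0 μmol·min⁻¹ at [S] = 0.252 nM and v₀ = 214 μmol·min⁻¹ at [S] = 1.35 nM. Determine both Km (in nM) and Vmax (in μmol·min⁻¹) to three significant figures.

Km = 0.722 nM; Vmax = 328 μmol·min⁻¹

In reciprocal form, 1/v = (Km/Vmax)·(1/[S]) + 1/Vmax. The two points give (1/[S], 1/v) = (3.968, 0.01176) and (0.7407, 0.004673).
Slope = (0.01176 − 0.004673)/(3.968 − 0.7407) = 0.002197; intercept = 0.01176 − 0.002197×3.968 = 0.003045.
Vmax = 1/intercept = 328 μmol·min⁻¹; Km = slope × Vmax = 0.002197 × 328 = 0.722 nM.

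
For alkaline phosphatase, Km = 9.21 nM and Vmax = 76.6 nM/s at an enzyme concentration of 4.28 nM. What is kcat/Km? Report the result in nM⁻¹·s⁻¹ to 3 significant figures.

kcat = Vmax/[E]total = 76.6/4.28 = 17.9 s⁻¹.
kcat/Km = 17.9/9.21 = 1.94 nM⁻¹·s⁻¹.

1.94 nM⁻¹·s⁻¹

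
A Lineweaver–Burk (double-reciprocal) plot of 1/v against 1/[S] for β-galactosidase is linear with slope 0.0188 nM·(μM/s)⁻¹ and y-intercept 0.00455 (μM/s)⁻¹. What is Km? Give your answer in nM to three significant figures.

y-intercept = 1/Vmax ⇒ Vmax = 220 μM/s; slope = Km/Vmax ⇒ Km = slope × Vmax.
Km = 0.0188 × 220 = 4.13 nM.

4.13 nM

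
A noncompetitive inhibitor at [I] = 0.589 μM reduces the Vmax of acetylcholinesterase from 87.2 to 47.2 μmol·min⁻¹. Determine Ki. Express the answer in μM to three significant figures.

Noncompetitive: Vmax,app = Vmax/α with α = 1 + [I]/Ki.
α = Vmax/Vmax,app = 87.2/47.2 = 1.847.
Ki = [I]/(α − 1) = 0.589/0.8475 = 0.695 μM.

0.695 μM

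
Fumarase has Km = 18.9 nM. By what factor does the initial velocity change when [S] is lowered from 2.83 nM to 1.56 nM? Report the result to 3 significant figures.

0.585

Since Vmax cancels, v₂/v₁ = [S]₂(Km+[S]₁) / [S]₁(Km+[S]₂).
= 1.56×(18.9+2.83) / (2.83×(18.9+1.56)) = 33.90/57.90 = 0.585.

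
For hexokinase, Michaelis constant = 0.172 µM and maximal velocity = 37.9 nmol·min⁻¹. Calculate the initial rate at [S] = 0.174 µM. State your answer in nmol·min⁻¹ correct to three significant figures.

[S]/(Km+[S]) = 0.174/0.3460 = 0.5029, the fractional saturation.
v = 0.5029 × Vmax = 0.5029 × 37.9 = 19.1 nmol·min⁻¹.

19.1 nmol·min⁻¹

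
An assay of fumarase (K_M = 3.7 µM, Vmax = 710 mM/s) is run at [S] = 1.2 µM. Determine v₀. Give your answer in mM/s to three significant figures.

v = Vmax·[S]/(Km + [S]) = 710 × 1.2 / (3.7 + 1.2)
  = 852.0 / 4.900 = 174 mM/s.

174 mM/s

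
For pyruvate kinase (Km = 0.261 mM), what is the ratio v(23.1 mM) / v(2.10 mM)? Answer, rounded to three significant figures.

1.11

Since Vmax cancels, v₂/v₁ = [S]₂(Km+[S]₁) / [S]₁(Km+[S]₂).
= 23.1×(0.261+2.10) / (2.10×(0.261+23.1)) = 54.54/49.06 = 1.11.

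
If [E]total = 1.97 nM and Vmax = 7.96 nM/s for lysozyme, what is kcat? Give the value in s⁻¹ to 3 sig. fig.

kcat = Vmax/[E]total = 7.96 nM/s / 1.97 nM = 4.04 s⁻¹.

4.04 s⁻¹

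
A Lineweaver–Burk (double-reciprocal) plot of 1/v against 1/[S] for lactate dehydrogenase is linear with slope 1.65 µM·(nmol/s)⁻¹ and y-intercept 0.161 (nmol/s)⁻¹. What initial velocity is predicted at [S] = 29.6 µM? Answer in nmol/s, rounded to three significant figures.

4.61 nmol/s

The y-intercept is 1/Vmax, so Vmax = 1/0.161 = 6.21 nmol/s.
The slope is Km/Vmax, so Km = 1.65 × 6.21 = 10.2 µM.
Then v = 6.21 × 29.6/(10.2 + 29.6) = 4.61 nmol/s.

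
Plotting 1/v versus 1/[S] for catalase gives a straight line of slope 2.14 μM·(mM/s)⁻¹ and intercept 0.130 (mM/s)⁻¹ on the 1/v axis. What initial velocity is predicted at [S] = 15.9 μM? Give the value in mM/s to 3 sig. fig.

The y-intercept is 1/Vmax, so Vmax = 1/0.130 = 7.69 mM/s.
The slope is Km/Vmax, so Km = 2.14 × 7.69 = 16.5 μM.
Then v = 7.69 × 15.9/(16.5 + 15.9) = 3.78 mM/s.

3.78 mM/s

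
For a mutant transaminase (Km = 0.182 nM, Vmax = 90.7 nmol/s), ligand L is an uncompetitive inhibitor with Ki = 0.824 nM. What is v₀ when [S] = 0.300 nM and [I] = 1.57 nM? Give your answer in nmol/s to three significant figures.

25.8 nmol/s

α = 1 + [I]/Ki = 1 + 1.57/0.824 = 2.905.
For an uncompetitive inhibitor, both parameters are divided by α, giving Vmax/α and Km/α: Km,app = 0.0626 nM, Vmax,app = 31.2 nmol/s.
v = Vmax,app·[S]/(Km,app + [S]) = 31.2 × 0.300/(0.0626 + 0.300) = 25.8 nmol/s.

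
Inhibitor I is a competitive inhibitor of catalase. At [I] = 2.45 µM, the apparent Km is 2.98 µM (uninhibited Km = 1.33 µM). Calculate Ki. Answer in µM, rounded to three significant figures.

1.97 µM

Competitive: Km,app = α·Km with α = 1 + [I]/Ki.
α = Km,app/Km = 2.98/1.33 = 2.241.
Ki = [I]/(α − 1) = 2.45/1.241 = 1.97 µM.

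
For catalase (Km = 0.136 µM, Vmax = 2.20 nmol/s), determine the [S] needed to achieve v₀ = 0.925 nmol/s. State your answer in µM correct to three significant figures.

0.0987 µM

Rearranging v = Vmax[S]/(Km+[S]) gives [S] = Km·v/(Vmax − v).
[S] = 0.136 × 0.925 / (2.20 − 0.925) = 0.1258/1.275 = 0.0987 µM.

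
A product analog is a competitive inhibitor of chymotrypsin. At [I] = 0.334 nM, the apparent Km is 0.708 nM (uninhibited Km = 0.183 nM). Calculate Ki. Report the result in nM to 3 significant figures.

Competitive: Km,app = α·Km with α = 1 + [I]/Ki.
α = Km,app/Km = 0.708/0.183 = 3.869.
Ki = [I]/(α − 1) = 0.334/2.869 = 0.116 nM.

0.116 nM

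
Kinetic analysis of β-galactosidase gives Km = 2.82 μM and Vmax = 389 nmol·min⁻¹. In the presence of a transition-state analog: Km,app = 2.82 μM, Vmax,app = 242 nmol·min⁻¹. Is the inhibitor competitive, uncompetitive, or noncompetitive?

Vmax decreases (389 → 242 nmol·min⁻¹) while Km is unchanged — pure noncompetitive inhibition.

noncompetitive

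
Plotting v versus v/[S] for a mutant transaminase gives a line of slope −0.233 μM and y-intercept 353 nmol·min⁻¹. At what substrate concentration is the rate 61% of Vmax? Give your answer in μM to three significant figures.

0.364 μM

The Eadie–Hofstee slope gives Km = 0.233 μM (slope = −Km).
v/Vmax = [S]/(Km+[S]) = 0.61 ⇒ [S] = Km·0.61/(1−0.61) = 0.233 × 1.564 = 0.364 μM.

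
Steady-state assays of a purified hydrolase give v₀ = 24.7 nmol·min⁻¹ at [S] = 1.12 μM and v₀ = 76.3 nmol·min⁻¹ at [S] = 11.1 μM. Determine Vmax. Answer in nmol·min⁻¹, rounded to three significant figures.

99.7 nmol·min⁻¹

From v = Vmax[S]/(Km+[S]), each point gives Vmax = v(Km+[S])/[S].
Equating: 24.7(Km+1.12)/1.12 = 76.3(Km+11.1)/11.1.
22.05·Km + 24.7 = 6.874·Km + 76.3, so (22.05 − 6.874)·Km = 76.3 − 24.7.
Km = 51.60/15.18 = 3.40 μM; then Vmax = 24.7(3.40+1.12)/1.12 = 99.7 nmol·min⁻¹.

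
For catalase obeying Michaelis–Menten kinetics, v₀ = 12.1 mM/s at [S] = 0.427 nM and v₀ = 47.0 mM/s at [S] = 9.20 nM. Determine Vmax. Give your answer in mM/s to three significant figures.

In reciprocal form, 1/v = (Km/Vmax)·(1/[S]) + 1/Vmax. The two points give (1/[S], 1/v) = (2.342, 0.08264) and (0.1087, 0.02128).
Slope = (0.08264 − 0.02128)/(2.342 − 0.1087) = 0.02748; intercept = 0.08264 − 0.02748×2.342 = 0.01829.
Vmax = 1/intercept = 54.7 mM/s; Km = slope × Vmax = 0.02748 × 54.7 = 1.50 nM.

54.7 mM/s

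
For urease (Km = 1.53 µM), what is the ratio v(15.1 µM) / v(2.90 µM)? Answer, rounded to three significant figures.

1.39

The fractional saturations are [S]/(Km+[S]) = 2.90/4.430 = 0.6546 and 15.1/16.63 = 0.9080.
v₂/v₁ is just their ratio: 0.9080/0.6546 = 1.39.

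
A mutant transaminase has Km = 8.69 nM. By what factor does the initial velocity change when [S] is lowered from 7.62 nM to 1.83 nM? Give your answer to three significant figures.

The fractional saturations are [S]/(Km+[S]) = 7.62/16.31 = 0.4672 and 1.83/10.52 = 0.1740.
v₂/v₁ is just their ratio: 0.1740/0.4672 = 0.372.

0.372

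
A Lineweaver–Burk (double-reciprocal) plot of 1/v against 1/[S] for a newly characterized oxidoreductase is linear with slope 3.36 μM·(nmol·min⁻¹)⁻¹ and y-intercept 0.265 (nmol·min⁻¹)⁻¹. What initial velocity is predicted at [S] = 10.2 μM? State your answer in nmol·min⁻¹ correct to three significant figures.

The y-intercept is 1/Vmax, so Vmax = 1/0.265 = 3.77 nmol·min⁻¹.
The slope is Km/Vmax, so Km = 3.36 × 3.77 = 12.7 μM.
Then v = 3.77 × 10.2/(12.7 + 10.2) = 1.68 nmol·min⁻¹.

1.68 nmol·min⁻¹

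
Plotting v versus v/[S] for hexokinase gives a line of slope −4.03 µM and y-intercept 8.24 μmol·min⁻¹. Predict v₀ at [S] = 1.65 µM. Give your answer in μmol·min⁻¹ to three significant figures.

2.39 μmol·min⁻¹

In the Eadie–Hofstee form v = Vmax − Km·(v/[S]), the slope is −Km and the intercept is Vmax, so Km = 4.03 µM and Vmax = 8.24 μmol·min⁻¹.
v = 8.24 × 1.65/(4.03 + 1.65) = 2.39 μmol·min⁻¹.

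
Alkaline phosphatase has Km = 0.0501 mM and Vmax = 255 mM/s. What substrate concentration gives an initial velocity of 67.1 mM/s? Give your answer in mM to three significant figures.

0.0179 mM

The required fractional saturation is v/Vmax = 67.1/255 = 0.2631.
Then [S]/(Km+[S]) = 0.2631 ⇒ [S] = 0.0501 × 0.2631/(1 − 0.2631) = 0.0179 mM.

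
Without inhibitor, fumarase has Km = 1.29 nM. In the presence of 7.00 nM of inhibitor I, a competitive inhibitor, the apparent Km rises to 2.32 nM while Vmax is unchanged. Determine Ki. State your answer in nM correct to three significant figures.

8.77 nM

Competitive: Km,app = α·Km with α = 1 + [I]/Ki.
α = Km,app/Km = 2.32/1.29 = 1.798.
Since α = 1 + [I]/Ki, [I]/Ki = 1.798 − 1 = 0.7984 and Ki = 7.00/0.7984 = 8.77 nM.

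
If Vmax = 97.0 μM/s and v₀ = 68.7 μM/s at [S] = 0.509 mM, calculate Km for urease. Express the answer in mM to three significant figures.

v/Vmax = 68.7/97.0 = 0.7082 = [S]/(Km+[S]).
So Km + [S] = [S]/0.7082 = 0.7187 mM, giving Km = 0.7187 − 0.509 = 0.210 mM.

0.210 mM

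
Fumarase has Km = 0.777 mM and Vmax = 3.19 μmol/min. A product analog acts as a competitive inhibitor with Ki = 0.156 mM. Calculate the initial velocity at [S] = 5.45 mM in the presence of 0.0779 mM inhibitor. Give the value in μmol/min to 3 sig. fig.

With α = 1 + [I]/Ki = 1 + 0.0779/0.156 = 1.499, the competitive rate law is v = Vmax[S] / (αKm + [S]).
v = 3.19×5.45 / (1.499×0.777 + 5.45) = 17.39/6.615 = 2.63 μmol/min.

2.63 μmol/min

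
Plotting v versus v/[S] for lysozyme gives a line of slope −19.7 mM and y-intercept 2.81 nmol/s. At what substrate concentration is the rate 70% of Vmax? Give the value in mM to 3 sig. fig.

46.0 mM

The Eadie–Hofstee slope gives Km = 19.7 mM (slope = −Km).
v/Vmax = [S]/(Km+[S]) = 0.7 ⇒ [S] = Km·0.7/(1−0.7) = 19.7 × 2.333 = 46.0 mM.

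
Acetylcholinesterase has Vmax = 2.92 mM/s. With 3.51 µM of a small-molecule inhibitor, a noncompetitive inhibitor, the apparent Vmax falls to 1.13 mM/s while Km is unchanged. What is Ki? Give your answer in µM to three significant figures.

Noncompetitive: Vmax,app = Vmax/α with α = 1 + [I]/Ki.
α = Vmax/Vmax,app = 2.92/1.13 = 2.584.
Since α = 1 + [I]/Ki, [I]/Ki = 2.584 − 1 = 1.584 and Ki = 3.51/1.584 = 2.22 µM.

2.22 µM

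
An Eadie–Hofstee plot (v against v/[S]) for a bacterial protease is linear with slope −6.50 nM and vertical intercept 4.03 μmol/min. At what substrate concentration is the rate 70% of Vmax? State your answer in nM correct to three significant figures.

15.2 nM

The Eadie–Hofstee slope gives Km = 6.50 nM (slope = −Km).
v/Vmax = [S]/(Km+[S]) = 0.7 ⇒ [S] = Km·0.7/(1−0.7) = 6.50 × 2.333 = 15.2 nM.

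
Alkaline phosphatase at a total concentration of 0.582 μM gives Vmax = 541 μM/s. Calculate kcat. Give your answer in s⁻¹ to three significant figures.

kcat = Vmax/[E]total = 541 μM/s / 0.582 μM = 930 s⁻¹.

930 s⁻¹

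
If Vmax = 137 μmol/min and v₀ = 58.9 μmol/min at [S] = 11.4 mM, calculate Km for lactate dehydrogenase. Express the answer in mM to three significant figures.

15.1 mM

v/Vmax = 58.9/137 = 0.4299 = [S]/(Km+[S]).
So Km + [S] = [S]/0.4299 = 26.52 mM, giving Km = 26.52 − 11.4 = 15.1 mM.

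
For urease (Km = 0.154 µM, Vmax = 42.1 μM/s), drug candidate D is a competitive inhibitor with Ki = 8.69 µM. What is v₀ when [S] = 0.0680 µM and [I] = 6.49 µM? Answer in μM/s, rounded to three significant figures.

8.49 μM/s

α = 1 + [I]/Ki = 1 + 6.49/8.69 = 1.747.
For a competitive inhibitor, Vmax is unchanged and the apparent Km becomes α·Km: Km,app = 0.269 µM, Vmax,app = 42.1 μM/s.
v = Vmax,app·[S]/(Km,app + [S]) = 42.1 × 0.0680/(0.269 + 0.0680) = 8.49 μM/s.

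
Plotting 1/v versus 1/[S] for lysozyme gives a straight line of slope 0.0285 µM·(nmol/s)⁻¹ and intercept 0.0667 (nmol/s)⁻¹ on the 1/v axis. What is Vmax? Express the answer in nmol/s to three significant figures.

15.0 nmol/s

The y-intercept of a Lineweaver–Burk plot equals 1/Vmax, so Vmax = 1/0.0667 = 15.0 nmol/s.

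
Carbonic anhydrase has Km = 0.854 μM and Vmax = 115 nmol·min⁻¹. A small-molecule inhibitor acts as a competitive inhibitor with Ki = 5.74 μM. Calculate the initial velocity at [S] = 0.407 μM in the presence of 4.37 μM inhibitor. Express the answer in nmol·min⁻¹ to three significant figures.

24.5 nmol·min⁻¹

With α = 1 + [I]/Ki = 1 + 4.37/5.74 = 1.761, the competitive rate law is v = Vmax[S] / (αKm + [S]).
v = 115×0.407 / (1.761×0.854 + 0.407) = 46.80/1.911 = 24.5 nmol·min⁻¹.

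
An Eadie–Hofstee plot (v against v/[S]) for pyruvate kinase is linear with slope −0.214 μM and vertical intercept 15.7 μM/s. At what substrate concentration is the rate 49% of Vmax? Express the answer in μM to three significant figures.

0.206 μM

The Eadie–Hofstee slope gives Km = 0.214 μM (slope = −Km).
v/Vmax = [S]/(Km+[S]) = 0.49 ⇒ [S] = Km·0.49/(1−0.49) = 0.214 × 0.9608 = 0.206 μM.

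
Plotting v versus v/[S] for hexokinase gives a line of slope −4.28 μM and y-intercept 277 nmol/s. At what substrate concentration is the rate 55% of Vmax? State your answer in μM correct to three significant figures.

5.23 μM

The Eadie–Hofstee slope gives Km = 4.28 μM (slope = −Km).
v/Vmax = [S]/(Km+[S]) = 0.55 ⇒ [S] = Km·0.55/(1−0.55) = 4.28 × 1.222 = 5.23 μM.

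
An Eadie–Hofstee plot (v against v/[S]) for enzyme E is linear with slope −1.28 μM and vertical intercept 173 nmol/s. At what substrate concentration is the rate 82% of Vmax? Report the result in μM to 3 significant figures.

5.83 μM

The Eadie–Hofstee slope gives Km = 1.28 μM (slope = −Km).
v/Vmax = [S]/(Km+[S]) = 0.82 ⇒ [S] = Km·0.82/(1−0.82) = 1.28 × 4.556 = 5.83 μM.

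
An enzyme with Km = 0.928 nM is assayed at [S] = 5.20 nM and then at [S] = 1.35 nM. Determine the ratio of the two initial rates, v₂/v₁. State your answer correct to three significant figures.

Since Vmax cancels, v₂/v₁ = [S]₂(Km+[S]₁) / [S]₁(Km+[S]₂).
= 1.35×(0.928+5.20) / (5.20×(0.928+1.35)) = 8.273/11.85 = 0.698.

0.698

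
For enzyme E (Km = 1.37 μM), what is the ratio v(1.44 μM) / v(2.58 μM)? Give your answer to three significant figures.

0.785

The fractional saturations are [S]/(Km+[S]) = 2.58/3.950 = 0.6532 and 1.44/2.810 = 0.5125.
v₂/v₁ is just their ratio: 0.5125/0.6532 = 0.785.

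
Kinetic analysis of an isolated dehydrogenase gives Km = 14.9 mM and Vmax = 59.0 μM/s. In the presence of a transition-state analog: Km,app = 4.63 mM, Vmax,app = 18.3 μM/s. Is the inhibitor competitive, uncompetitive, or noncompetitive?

uncompetitive

Both Km and Vmax decrease by the same factor (~3.22-fold) — characteristic of uncompetitive inhibition.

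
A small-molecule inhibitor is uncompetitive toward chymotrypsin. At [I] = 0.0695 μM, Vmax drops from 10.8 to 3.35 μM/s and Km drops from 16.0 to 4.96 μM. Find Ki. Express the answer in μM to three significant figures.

Uncompetitive: Vmax,app = Vmax/α (and Km,app = Km/α) with α = 1 + [I]/Ki.
α = Vmax/Vmax,app = 10.8/3.35 = 3.224.
Ki = [I]/(α − 1) = 0.0695/2.224 = 0.0313 μM.

0.0313 μM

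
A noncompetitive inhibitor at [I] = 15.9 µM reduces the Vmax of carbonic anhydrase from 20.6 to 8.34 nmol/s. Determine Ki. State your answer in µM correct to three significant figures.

10.8 µM

Noncompetitive: Vmax,app = Vmax/α with α = 1 + [I]/Ki.
α = Vmax/Vmax,app = 20.6/8.34 = 2.470.
Since α = 1 + [I]/Ki, [I]/Ki = 2.470 − 1 = 1.470 and Ki = 15.9/1.470 = 10.8 µM.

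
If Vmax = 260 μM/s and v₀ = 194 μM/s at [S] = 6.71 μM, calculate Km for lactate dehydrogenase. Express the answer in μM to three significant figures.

2.28 μM

v/Vmax = 194/260 = 0.7462 = [S]/(Km+[S]).
So Km + [S] = [S]/0.7462 = 8.993 μM, giving Km = 8.993 − 6.71 = 2.28 μM.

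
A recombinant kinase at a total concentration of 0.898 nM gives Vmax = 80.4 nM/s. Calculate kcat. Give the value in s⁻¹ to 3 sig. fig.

kcat = Vmax/[E]total = 80.4 nM/s / 0.898 nM = 89.5 s⁻¹.

89.5 s⁻¹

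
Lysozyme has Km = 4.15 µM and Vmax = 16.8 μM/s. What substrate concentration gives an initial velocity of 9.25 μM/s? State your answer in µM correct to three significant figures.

The required fractional saturation is v/Vmax = 9.25/16.8 = 0.5506.
Then [S]/(Km+[S]) = 0.5506 ⇒ [S] = 4.15 × 0.5506/(1 − 0.5506) = 5.08 µM.

5.08 µM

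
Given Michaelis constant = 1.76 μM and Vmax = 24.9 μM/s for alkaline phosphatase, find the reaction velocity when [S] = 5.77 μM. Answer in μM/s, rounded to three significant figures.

[S]/(Km+[S]) = 5.77/7.530 = 0.7663, the fractional saturation.
v = 0.7663 × Vmax = 0.7663 × 24.9 = 19.1 μM/s.

19.1 μM/s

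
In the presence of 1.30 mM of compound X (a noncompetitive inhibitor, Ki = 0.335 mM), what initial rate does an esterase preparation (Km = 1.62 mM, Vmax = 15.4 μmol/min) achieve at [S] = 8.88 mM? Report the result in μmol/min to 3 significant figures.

With α = 1 + [I]/Ki = 1 + 1.30/0.335 = 4.881, the noncompetitive rate law is v = (Vmax/α)·[S] / (Km + [S]).
v = (15.4/4.881)×8.88 / (1.62 + 8.88) = 28.02/10.50 = 2.67 μmol/min.

2.67 μmol/min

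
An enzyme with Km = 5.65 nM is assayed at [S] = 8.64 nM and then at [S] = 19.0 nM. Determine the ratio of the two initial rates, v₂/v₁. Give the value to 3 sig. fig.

1.27

Since Vmax cancels, v₂/v₁ = [S]₂(Km+[S]₁) / [S]₁(Km+[S]₂).
= 19.0×(5.65+8.64) / (8.64×(5.65+19.0)) = 271.5/213.0 = 1.27.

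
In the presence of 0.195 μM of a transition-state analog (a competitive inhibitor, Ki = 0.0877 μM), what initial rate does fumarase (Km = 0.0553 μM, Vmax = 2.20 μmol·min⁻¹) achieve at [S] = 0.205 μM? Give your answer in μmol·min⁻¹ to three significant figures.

1.18 μmol·min⁻¹

With α = 1 + [I]/Ki = 1 + 0.195/0.0877 = 3.223, the competitive rate law is v = Vmax[S] / (αKm + [S]).
v = 2.20×0.205 / (3.223×0.0553 + 0.205) = 0.4510/0.3833 = 1.18 μmol·min⁻¹.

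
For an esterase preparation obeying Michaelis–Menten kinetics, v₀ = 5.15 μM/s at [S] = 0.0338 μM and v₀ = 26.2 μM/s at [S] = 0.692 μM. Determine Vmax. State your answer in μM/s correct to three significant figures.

33.2 μM/s

From v = Vmax[S]/(Km+[S]), each point gives Vmax = v(Km+[S])/[S].
Equating: 5.15(Km+0.0338)/0.0338 = 26.2(Km+0.692)/0.692.
152.4·Km + 5.15 = 37.86·Km + 26.2, so (152.4 − 37.86)·Km = 26.2 − 5.15.
Km = 21.05/114.5 = 0.184 μM; then Vmax = 5.15(0.184+0.0338)/0.0338 = 33.2 μM/s.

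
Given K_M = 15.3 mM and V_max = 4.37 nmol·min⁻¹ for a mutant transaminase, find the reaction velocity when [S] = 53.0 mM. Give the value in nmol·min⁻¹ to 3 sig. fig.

3.39 nmol·min⁻¹

[S]/(Km+[S]) = 53.0/68.30 = 0.7760, the fractional saturation.
v = 0.7760 × Vmax = 0.7760 × 4.37 = 3.39 nmol·min⁻¹.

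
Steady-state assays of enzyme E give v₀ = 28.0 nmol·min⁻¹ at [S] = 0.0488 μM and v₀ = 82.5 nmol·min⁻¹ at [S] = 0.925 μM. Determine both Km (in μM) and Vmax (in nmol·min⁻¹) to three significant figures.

Km = 0.112 μM; Vmax = 92.5 nmol·min⁻¹

In reciprocal form, 1/v = (Km/Vmax)·(1/[S]) + 1/Vmax. The two points give (1/[S], 1/v) = (20.49, 0.03571) and (1.081, 0.01212).
Slope = (0.03571 − 0.01212)/(20.49 − 1.081) = 0.001215; intercept = 0.03571 − 0.001215×20.49 = 0.01081.
Vmax = 1/intercept = 92.5 nmol·min⁻¹; Km = slope × Vmax = 0.001215 × 92.5 = 0.112 μM.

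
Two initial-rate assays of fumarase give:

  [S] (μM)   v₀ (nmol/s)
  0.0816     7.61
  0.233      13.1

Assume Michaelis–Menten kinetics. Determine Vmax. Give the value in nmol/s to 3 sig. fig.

From v = Vmax[S]/(Km+[S]), each point gives Vmax = v(Km+[S])/[S].
Equating: 7.61(Km+0.0816)/0.0816 = 13.1(Km+0.233)/0.233.
93.26·Km + 7.61 = 56.22·Km + 13.1, so (93.26 − 56.22)·Km = 13.1 − 7.61.
Km = 5.490/37.04 = 0.148 μM; then Vmax = 7.61(0.148+0.0816)/0.0816 = 21.4 nmol/s.

21.4 nmol/s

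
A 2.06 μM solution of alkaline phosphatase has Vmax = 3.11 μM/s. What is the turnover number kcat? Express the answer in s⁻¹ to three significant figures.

1.51 s⁻¹

kcat = Vmax/[E]total = 3.11 μM/s / 2.06 μM = 1.51 s⁻¹.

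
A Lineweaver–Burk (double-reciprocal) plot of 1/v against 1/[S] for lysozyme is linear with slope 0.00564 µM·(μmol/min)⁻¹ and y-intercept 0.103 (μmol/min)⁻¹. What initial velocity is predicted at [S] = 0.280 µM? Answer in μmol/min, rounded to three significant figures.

8.12 μmol/min

The y-intercept is 1/Vmax, so Vmax = 1/0.103 = 9.71 μmol/min.
The slope is Km/Vmax, so Km = 0.00564 × 9.71 = 0.0548 µM.
Then v = 9.71 × 0.280/(0.0548 + 0.280) = 8.12 μmol/min.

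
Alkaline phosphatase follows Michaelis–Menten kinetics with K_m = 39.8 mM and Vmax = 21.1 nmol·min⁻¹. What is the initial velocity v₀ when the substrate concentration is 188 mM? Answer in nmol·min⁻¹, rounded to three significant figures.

[S]/(Km+[S]) = 188/227.8 = 0.8253, the fractional saturation.
v = 0.8253 × Vmax = 0.8253 × 21.1 = 17.4 nmol·min⁻¹.

17.4 nmol·min⁻¹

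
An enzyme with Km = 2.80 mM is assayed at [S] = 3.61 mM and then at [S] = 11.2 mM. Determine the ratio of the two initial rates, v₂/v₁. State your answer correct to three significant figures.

Since Vmax cancels, v₂/v₁ = [S]₂(Km+[S]₁) / [S]₁(Km+[S]₂).
= 11.2×(2.80+3.61) / (3.61×(2.80+11.2)) = 71.79/50.54 = 1.42.

1.42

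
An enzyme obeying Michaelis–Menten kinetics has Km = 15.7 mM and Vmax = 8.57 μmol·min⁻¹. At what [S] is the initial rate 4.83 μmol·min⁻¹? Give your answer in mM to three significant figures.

The required fractional saturation is v/Vmax = 4.83/8.57 = 0.5636.
Then [S]/(Km+[S]) = 0.5636 ⇒ [S] = 15.7 × 0.5636/(1 − 0.5636) = 20.3 mM.

20.3 mM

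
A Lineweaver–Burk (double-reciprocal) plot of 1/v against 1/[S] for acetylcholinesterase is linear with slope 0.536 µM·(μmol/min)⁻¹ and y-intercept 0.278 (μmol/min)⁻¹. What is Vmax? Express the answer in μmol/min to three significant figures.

3.60 μmol/min

The y-intercept of a Lineweaver–Burk plot equals 1/Vmax, so Vmax = 1/0.278 = 3.60 μmol/min.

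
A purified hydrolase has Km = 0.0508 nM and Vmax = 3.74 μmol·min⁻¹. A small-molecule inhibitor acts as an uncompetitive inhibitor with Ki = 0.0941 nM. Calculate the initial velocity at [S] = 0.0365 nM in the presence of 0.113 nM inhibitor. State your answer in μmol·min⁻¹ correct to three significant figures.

1.04 μmol·min⁻¹

α = 1 + [I]/Ki = 1 + 0.113/0.0941 = 2.201.
For an uncompetitive inhibitor, both parameters are divided by α, giving Vmax/α and Km/α: Km,app = 0.0231 nM, Vmax,app = 1.70 μmol·min⁻¹.
v = Vmax,app·[S]/(Km,app + [S]) = 1.70 × 0.0365/(0.0231 + 0.0365) = 1.04 μmol·min⁻¹.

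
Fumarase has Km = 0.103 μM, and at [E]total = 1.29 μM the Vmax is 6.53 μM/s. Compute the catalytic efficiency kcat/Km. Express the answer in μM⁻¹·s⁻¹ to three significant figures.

49.1 μM⁻¹·s⁻¹

kcat = Vmax/[E]total = 6.53/1.29 = 5.06 s⁻¹.
kcat/Km = 5.06/0.103 = 49.1 μM⁻¹·s⁻¹.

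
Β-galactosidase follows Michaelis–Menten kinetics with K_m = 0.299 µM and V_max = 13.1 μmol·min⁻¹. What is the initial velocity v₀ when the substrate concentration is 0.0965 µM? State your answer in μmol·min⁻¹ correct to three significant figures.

[S]/(Km+[S]) = 0.0965/0.3955 = 0.2440, the fractional saturation.
v = 0.2440 × Vmax = 0.2440 × 13.1 = 3.20 μmol·min⁻¹.

3.20 μmol·min⁻¹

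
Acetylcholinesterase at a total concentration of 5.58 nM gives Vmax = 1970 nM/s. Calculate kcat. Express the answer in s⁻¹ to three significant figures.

353 s⁻¹

kcat = Vmax/[E]total = 1970 nM/s / 5.58 nM = 353 s⁻¹.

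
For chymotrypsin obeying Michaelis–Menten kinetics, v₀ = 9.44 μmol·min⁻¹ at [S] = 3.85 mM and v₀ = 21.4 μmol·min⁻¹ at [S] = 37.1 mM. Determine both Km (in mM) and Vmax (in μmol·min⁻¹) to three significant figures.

Km = 6.38 mM; Vmax = 25.1 μmol·min⁻¹

From v = Vmax[S]/(Km+[S]), each point gives Vmax = v(Km+[S])/[S].
Equating: 9.44(Km+3.85)/3.85 = 21.4(Km+37.1)/37.1.
2.452·Km + 9.44 = 0.5768·Km + 21.4, so (2.452 − 0.5768)·Km = 21.4 − 9.44.
Km = 11.96/1.875 = 6.38 mM; then Vmax = 9.44(6.38+3.85)/3.85 = 25.1 μmol·min⁻¹.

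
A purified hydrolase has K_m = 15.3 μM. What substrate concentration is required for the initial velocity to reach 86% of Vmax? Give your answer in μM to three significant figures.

v/Vmax = [S]/(Km+[S]) = 0.86, so [S] = Km·0.86/(1 − 0.86) = 15.3 × 6.143.
[S] = 94.0 μM.

94.0 μM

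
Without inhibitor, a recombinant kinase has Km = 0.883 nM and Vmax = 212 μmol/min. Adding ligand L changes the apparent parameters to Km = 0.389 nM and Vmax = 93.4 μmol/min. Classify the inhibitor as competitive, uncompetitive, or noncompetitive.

uncompetitive

Both Km and Vmax decrease by the same factor (~2.27-fold) — characteristic of uncompetitive inhibition.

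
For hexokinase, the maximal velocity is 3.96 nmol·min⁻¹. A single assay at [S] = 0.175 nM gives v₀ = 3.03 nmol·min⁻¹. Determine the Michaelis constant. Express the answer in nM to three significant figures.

v/Vmax = 3.03/3.96 = 0.7652 = [S]/(Km+[S]).
So Km + [S] = [S]/0.7652 = 0.2287 nM, giving Km = 0.2287 − 0.175 = 0.0537 nM.

0.0537 nM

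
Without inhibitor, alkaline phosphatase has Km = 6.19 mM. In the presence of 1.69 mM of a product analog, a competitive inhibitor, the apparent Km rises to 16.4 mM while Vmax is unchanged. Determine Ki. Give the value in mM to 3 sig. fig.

1.02 mM

Competitive: Km,app = α·Km with α = 1 + [I]/Ki.
α = Km,app/Km = 16.4/6.19 = 2.649.
Since α = 1 + [I]/Ki, [I]/Ki = 2.649 − 1 = 1.649 and Ki = 1.69/1.649 = 1.02 mM.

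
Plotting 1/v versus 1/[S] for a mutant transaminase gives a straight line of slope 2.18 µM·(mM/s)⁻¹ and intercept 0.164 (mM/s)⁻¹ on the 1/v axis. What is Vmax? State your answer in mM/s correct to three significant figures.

The y-intercept of a Lineweaver–Burk plot equals 1/Vmax, so Vmax = 1/0.164 = 6.10 mM/s.

6.10 mM/s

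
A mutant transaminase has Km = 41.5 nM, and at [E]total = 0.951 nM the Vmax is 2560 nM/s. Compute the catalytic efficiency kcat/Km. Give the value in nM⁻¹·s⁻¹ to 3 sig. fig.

kcat = Vmax/[E]total = 2560/0.951 = 2690 s⁻¹.
kcat/Km = 2690/41.5 = 64.9 nM⁻¹·s⁻¹.

64.9 nM⁻¹·s⁻¹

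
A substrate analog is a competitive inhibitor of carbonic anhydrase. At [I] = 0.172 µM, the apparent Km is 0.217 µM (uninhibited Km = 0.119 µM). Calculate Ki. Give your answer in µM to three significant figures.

0.209 µM

Competitive: Km,app = α·Km with α = 1 + [I]/Ki.
α = Km,app/Km = 0.217/0.119 = 1.824.
Since α = 1 + [I]/Ki, [I]/Ki = 1.824 − 1 = 0.8235 and Ki = 0.172/0.8235 = 0.209 µM.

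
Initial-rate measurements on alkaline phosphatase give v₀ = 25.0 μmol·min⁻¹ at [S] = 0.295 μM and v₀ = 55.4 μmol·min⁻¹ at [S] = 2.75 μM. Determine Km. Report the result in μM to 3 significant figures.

0.471 μM

From v = Vmax[S]/(Km+[S]), each point gives Vmax = v(Km+[S])/[S].
Equating: 25.0(Km+0.295)/0.295 = 55.4(Km+2.75)/2.75.
84.75·Km + 25.0 = 20.15·Km + 55.4, so (84.75 − 20.15)·Km = 55.4 − 25.0.
Km = 30.40/64.60 = 0.471 μM; then Vmax = 25.0(0.471+0.295)/0.295 = 64.9 μmol·min⁻¹.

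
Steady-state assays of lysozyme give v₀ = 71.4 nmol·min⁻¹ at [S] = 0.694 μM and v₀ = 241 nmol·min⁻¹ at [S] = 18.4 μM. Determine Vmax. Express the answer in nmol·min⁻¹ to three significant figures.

266 nmol·min⁻¹

In reciprocal form, 1/v = (Km/Vmax)·(1/[S]) + 1/Vmax. The two points give (1/[S], 1/v) = (1.441, 0.01401) and (0.05435, 0.004149).
Slope = (0.01401 − 0.004149)/(1.441 − 0.05435) = 0.007108; intercept = 0.01401 − 0.007108×1.441 = 0.003763.
Vmax = 1/intercept = 266 nmol·min⁻¹; Km = slope × Vmax = 0.007108 × 266 = 1.89 μM.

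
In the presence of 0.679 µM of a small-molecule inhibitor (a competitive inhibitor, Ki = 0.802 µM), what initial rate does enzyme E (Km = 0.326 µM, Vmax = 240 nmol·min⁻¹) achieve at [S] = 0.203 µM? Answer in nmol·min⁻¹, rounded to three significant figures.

60.5 nmol·min⁻¹

α = 1 + [I]/Ki = 1 + 0.679/0.802 = 1.847.
For a competitive inhibitor, Vmax is unchanged and the apparent Km becomes α·Km: Km,app = 0.602 µM, Vmax,app = 240 nmol·min⁻¹.
v = Vmax,app·[S]/(Km,app + [S]) = 240 × 0.203/(0.602 + 0.203) = 60.5 nmol·min⁻¹.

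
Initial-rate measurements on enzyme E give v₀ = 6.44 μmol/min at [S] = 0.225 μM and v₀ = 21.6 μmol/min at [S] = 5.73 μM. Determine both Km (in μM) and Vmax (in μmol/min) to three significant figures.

From v = Vmax[S]/(Km+[S]), each point gives Vmax = v(Km+[S])/[S].
Equating: 6.44(Km+0.225)/0.225 = 21.6(Km+5.73)/5.73.
28.62·Km + 6.44 = 3.770·Km + 21.6, so (28.62 − 3.770)·Km = 21.6 − 6.44.
Km = 15.16/24.85 = 0.610 μM; then Vmax = 6.44(0.610+0.225)/0.225 = 23.9 μmol/min.

Km = 0.610 μM; Vmax = 23.9 μmol/min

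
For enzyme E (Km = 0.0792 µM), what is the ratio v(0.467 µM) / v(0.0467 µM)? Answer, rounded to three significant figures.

2.31

Since Vmax cancels, v₂/v₁ = [S]₂(Km+[S]₁) / [S]₁(Km+[S]₂).
= 0.467×(0.0792+0.0467) / (0.0467×(0.0792+0.467)) = 0.05880/0.02551 = 2.31.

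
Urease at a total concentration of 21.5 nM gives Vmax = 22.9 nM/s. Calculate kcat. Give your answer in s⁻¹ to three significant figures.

1.07 s⁻¹

kcat = Vmax/[E]total = 22.9 nM/s / 21.5 nM = 1.07 s⁻¹.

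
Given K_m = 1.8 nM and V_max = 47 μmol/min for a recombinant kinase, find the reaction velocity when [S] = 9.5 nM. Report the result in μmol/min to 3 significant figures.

39.5 μmol/min

v = Vmax·[S]/(Km + [S]) = 47 × 9.5 / (1.8 + 9.5)
  = 446.5 / 11.30 = 39.5 μmol/min.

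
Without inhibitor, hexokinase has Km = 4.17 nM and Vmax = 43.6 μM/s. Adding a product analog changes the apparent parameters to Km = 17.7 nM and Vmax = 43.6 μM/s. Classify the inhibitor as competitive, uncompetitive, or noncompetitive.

competitive

Km increases (4.17 → 17.7 nM) while Vmax is unchanged — the hallmark of competitive inhibition.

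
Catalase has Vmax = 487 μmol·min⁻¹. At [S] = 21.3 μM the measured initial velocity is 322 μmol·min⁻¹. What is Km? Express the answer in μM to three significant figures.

10.9 μM

From v = Vmax[S]/(Km+[S]), Km = [S](Vmax − v)/v.
Km = 21.3 × (487 − 322) / 322 = 3514/322 = 10.9 μM.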